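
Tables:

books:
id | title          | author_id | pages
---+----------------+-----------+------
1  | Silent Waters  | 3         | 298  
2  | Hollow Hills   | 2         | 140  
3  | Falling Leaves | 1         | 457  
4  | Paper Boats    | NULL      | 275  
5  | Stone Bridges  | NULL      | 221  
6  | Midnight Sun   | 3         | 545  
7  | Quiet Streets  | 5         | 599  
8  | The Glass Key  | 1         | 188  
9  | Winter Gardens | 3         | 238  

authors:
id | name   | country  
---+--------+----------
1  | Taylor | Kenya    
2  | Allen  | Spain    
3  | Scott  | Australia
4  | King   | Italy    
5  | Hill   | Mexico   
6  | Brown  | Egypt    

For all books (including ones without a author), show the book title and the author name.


LEFT JOIN keeps every row from books (the left table); where author_id has no match in authors, the author columns become NULL. Walk through each book:
  - book 1 (Silent Waters): author_id=3 -> matches Scott
  - book 2 (Hollow Hills): author_id=2 -> matches Allen
  - book 3 (Falling Leaves): author_id=1 -> matches Taylor
  - book 4 (Paper Boats): author_id=NULL, no match -> kept with NULL
  - book 5 (Stone Bridges): author_id=NULL, no match -> kept with NULL
  - book 6 (Midnight Sun): author_id=3 -> matches Scott
  - book 7 (Quiet Streets): author_id=5 -> matches Hill
  - book 8 (The Glass Key): author_id=1 -> matches Taylor
  - book 9 (Winter Gardens): author_id=3 -> matches Scott
All 9 rows appear; 2 have NULL author.

SQL:
SELECT a.title, b.name AS author
FROM books a
LEFT JOIN authors b ON a.author_id = b.id

Result:
title          | author
---------------+-------
Silent Waters  | Scott 
Hollow Hills   | Allen 
Falling Leaves | Taylor
Paper Boats    | NULL  
Stone Bridges  | NULL  
Midnight Sun   | Scott 
Quiet Streets  | Hill  
The Glass Key  | Taylor
Winter Gardens | Scott 


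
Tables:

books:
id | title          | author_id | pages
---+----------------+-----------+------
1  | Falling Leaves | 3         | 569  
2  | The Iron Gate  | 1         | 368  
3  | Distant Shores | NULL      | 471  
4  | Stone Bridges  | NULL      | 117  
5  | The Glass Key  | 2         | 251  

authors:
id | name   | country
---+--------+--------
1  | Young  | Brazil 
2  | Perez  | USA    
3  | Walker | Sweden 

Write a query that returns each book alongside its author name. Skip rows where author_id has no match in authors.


INNER JOIN keeps only books rows whose author_id matches an id in authors. Walk through each book:
  - book 1 (Falling Leaves): author_id=3 -> matches Walker
  - book 2 (The Iron Gate): author_id=1 -> matches Young
  - book 3 (Distant Shores): author_id=NULL, no match -> dropped
  - book 4 (Stone Bridges): author_id=NULL, no match -> dropped
  - book 5 (The Glass Key): author_id=2 -> matches Perez
So 2 of 5 rows are dropped.

SQL:
SELECT a.title, b.name AS author
FROM books a
INNER JOIN authors b ON a.author_id = b.id

Result:
title          | author
---------------+-------
Falling Leaves | Walker
The Iron Gate  | Young 
The Glass Key  | Perez 


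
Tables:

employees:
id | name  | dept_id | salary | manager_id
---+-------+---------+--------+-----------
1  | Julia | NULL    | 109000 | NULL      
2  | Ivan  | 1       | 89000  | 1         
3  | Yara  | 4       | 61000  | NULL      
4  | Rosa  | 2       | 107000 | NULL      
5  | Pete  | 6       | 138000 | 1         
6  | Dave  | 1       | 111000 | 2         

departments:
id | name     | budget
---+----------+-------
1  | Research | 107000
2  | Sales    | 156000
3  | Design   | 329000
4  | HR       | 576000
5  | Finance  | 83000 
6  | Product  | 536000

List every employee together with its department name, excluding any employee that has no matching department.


INNER JOIN keeps only employees rows whose dept_id matches an id in departments. Walk through each employee:
  - employee 1 (Julia): dept_id=NULL, no match -> dropped
  - employee 2 (Ivan): dept_id=1 -> matches Research
  - employee 3 (Yara): dept_id=4 -> matches HR
  - employee 4 (Rosa): dept_id=2 -> matches Sales
  - employee 5 (Pete): dept_id=6 -> matches Product
  - employee 6 (Dave): dept_id=1 -> matches Research
So 1 of 6 rows is dropped.

SQL:
SELECT a.name, b.name AS department
FROM employees a
INNER JOIN departments b ON a.dept_id = b.id

Result:
name | department
-----+-----------
Ivan | Research  
Yara | HR        
Rosa | Sales     
Pete | Product   
Dave | Research  


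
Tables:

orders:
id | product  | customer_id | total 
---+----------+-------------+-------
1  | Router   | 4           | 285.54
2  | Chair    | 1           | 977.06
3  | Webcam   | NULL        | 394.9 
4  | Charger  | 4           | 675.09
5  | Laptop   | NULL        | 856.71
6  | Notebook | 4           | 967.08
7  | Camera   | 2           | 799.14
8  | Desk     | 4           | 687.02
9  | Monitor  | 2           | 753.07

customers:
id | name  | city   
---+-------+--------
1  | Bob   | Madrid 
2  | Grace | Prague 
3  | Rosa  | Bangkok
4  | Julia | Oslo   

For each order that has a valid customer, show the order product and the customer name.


INNER JOIN keeps only orders rows whose customer_id matches an id in customers. Walk through each order:
  - order 1 (Router): customer_id=4 -> matches Julia
  - order 2 (Chair): customer_id=1 -> matches Bob
  - order 3 (Webcam): customer_id=NULL, no match -> dropped
  - order 4 (Charger): customer_id=4 -> matches Julia
  - order 5 (Laptop): customer_id=NULL, no match -> dropped
  - order 6 (Notebook): customer_id=4 -> matches Julia
  - order 7 (Camera): customer_id=2 -> matches Grace
  - order 8 (Desk): customer_id=4 -> matches Julia
  - order 9 (Monitor): customer_id=2 -> matches Grace
So 2 of 9 rows are dropped.

SQL:
SELECT a.product, b.name AS customer
FROM orders a
INNER JOIN customers b ON a.customer_id = b.id

Result:
product  | customer
---------+---------
Router   | Julia   
Chair    | Bob     
Charger  | Julia   
Notebook | Julia   
Camera   | Grace   
Desk     | Julia   
Monitor  | Grace   


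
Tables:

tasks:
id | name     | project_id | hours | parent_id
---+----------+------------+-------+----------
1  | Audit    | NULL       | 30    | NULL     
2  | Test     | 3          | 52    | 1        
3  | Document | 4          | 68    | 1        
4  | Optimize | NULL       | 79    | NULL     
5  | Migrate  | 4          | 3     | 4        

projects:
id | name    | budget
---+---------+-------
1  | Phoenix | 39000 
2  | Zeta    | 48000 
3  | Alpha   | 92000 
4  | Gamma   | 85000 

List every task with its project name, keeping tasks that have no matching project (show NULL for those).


LEFT JOIN keeps every row from tasks (the left table); where project_id has no match in projects, the project columns become NULL. Walk through each task:
  - task 1 (Audit): project_id=NULL, no match -> kept with NULL
  - task 2 (Test): project_id=3 -> matches Alpha
  - task 3 (Document): project_id=4 -> matches Gamma
  - task 4 (Optimize): project_id=NULL, no match -> kept with NULL
  - task 5 (Migrate): project_id=4 -> matches Gamma
All 5 rows appear; 2 have NULL project.

SQL:
SELECT a.name, b.name AS project
FROM tasks a
LEFT JOIN projects b ON a.project_id = b.id

Result:
name     | project
---------+--------
Audit    | NULL   
Test     | Alpha  
Document | Gamma  
Optimize | NULL   
Migrate  | Gamma  


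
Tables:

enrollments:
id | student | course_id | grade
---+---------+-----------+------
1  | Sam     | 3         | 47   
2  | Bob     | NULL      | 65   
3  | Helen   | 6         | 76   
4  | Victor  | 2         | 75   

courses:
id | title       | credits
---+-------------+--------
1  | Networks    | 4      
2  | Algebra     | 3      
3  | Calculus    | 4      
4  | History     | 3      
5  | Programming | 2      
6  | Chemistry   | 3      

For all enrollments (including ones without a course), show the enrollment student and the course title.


LEFT JOIN keeps every row from enrollments (the left table); where course_id has no match in courses, the course columns become NULL. Walk through each enrollment:
  - enrollment 1 (Sam): course_id=3 -> matches Calculus
  - enrollment 2 (Bob): course_id=NULL, no match -> kept with NULL
  - enrollment 3 (Helen): course_id=6 -> matches Chemistry
  - enrollment 4 (Victor): course_id=2 -> matches Algebra
All 4 rows appear; 1 has NULL course.

SQL:
SELECT a.student, b.title AS course
FROM enrollments a
LEFT JOIN courses b ON a.course_id = b.id

Result:
student | course   
--------+----------
Sam     | Calculus 
Bob     | NULL     
Helen   | Chemistry
Victor  | Algebra  


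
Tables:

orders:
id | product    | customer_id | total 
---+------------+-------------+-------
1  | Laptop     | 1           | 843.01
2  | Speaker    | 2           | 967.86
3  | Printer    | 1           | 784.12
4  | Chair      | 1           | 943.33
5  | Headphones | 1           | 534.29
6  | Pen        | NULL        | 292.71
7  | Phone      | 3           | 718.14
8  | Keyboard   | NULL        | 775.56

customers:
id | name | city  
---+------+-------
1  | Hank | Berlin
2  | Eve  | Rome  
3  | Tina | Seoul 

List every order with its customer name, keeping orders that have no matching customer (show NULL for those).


LEFT JOIN keeps every row from orders (the left table); where customer_id has no match in customers, the customer columns become NULL. Walk through each order:
  - order 1 (Laptop): customer_id=1 -> matches Hank
  - order 2 (Speaker): customer_id=2 -> matches Eve
  - order 3 (Printer): customer_id=1 -> matches Hank
  - order 4 (Chair): customer_id=1 -> matches Hank
  - order 5 (Headphones): customer_id=1 -> matches Hank
  - order 6 (Pen): customer_id=NULL, no match -> kept with NULL
  - order 7 (Phone): customer_id=3 -> matches Tina
  - order 8 (Keyboard): customer_id=NULL, no match -> kept with NULL
All 8 rows appear; 2 have NULL customer.

SQL:
SELECT a.product, b.name AS customer
FROM orders a
LEFT JOIN customers b ON a.customer_id = b.id

Result:
product    | customer
-----------+---------
Laptop     | Hank    
Speaker    | Eve     
Printer    | Hank    
Chair      | Hank    
Headphones | Hank    
Pen        | NULL    
Phone      | Tina    
Keyboard   | NULL    


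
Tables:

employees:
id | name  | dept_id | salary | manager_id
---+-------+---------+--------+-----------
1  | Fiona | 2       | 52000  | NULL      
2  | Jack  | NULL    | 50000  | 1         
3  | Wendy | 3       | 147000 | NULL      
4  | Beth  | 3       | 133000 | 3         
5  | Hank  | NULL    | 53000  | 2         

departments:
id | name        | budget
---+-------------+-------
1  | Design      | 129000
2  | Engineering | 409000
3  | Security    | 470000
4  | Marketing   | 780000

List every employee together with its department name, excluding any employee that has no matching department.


INNER JOIN keeps only employees rows whose dept_id matches an id in departments. Walk through each employee:
  - employee 1 (Fiona): dept_id=2 -> matches Engineering
  - employee 2 (Jack): dept_id=NULL, no match -> dropped
  - employee 3 (Wendy): dept_id=3 -> matches Security
  - employee 4 (Beth): dept_id=3 -> matches Security
  - employee 5 (Hank): dept_id=NULL, no match -> dropped
So 2 of 5 rows are dropped.

SQL:
SELECT a.name, b.name AS department
FROM employees a
INNER JOIN departments b ON a.dept_id = b.id

Result:
name  | department 
------+------------
Fiona | Engineering
Wendy | Security   
Beth  | Security   


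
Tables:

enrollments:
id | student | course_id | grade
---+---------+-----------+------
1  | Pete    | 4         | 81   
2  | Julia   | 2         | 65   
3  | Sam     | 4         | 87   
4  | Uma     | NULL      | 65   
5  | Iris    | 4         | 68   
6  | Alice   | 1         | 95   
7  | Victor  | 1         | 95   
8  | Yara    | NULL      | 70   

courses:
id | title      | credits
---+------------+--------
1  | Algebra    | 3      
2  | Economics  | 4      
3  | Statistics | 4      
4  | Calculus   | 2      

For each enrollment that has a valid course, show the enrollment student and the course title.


INNER JOIN keeps only enrollments rows whose course_id matches an id in courses. Walk through each enrollment:
  - enrollment 1 (Pete): course_id=4 -> matches Calculus
  - enrollment 2 (Julia): course_id=2 -> matches Economics
  - enrollment 3 (Sam): course_id=4 -> matches Calculus
  - enrollment 4 (Uma): course_id=NULL, no match -> dropped
  - enrollment 5 (Iris): course_id=4 -> matches Calculus
  - enrollment 6 (Alice): course_id=1 -> matches Algebra
  - enrollment 7 (Victor): course_id=1 -> matches Algebra
  - enrollment 8 (Yara): course_id=NULL, no match -> dropped
So 2 of 8 rows are dropped.

SQL:
SELECT a.student, b.title AS course
FROM enrollments a
INNER JOIN courses b ON a.course_id = b.id

Result:
student | course   
--------+----------
Pete    | Calculus 
Julia   | Economics
Sam     | Calculus 
Iris    | Calculus 
Alice   | Algebra  
Victor  | Algebra  


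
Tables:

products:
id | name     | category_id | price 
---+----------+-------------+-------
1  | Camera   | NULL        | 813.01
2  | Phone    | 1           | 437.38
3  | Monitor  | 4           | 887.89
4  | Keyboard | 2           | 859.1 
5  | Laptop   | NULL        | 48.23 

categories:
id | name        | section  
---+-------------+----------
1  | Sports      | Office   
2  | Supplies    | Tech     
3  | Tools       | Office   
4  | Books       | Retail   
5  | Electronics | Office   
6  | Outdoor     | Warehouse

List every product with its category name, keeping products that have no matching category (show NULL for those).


LEFT JOIN keeps every row from products (the left table); where category_id has no match in categories, the category columns become NULL. Walk through each product:
  - product 1 (Camera): category_id=NULL, no match -> kept with NULL
  - product 2 (Phone): category_id=1 -> matches Sports
  - product 3 (Monitor): category_id=4 -> matches Books
  - product 4 (Keyboard): category_id=2 -> matches Supplies
  - product 5 (Laptop): category_id=NULL, no match -> kept with NULL
All 5 rows appear; 2 have NULL category.

SQL:
SELECT a.name, b.name AS category
FROM products a
LEFT JOIN categories b ON a.category_id = b.id

Result:
name     | category
---------+---------
Camera   | NULL    
Phone    | Sports  
Monitor  | Books   
Keyboard | Supplies
Laptop   | NULL    


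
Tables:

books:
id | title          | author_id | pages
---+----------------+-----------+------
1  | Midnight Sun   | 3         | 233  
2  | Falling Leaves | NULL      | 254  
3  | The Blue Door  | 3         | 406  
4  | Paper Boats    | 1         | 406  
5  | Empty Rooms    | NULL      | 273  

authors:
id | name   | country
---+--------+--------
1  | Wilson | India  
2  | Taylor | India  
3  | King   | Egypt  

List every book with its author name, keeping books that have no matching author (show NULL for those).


LEFT JOIN keeps every row from books (the left table); where author_id has no match in authors, the author columns become NULL. Walk through each book:
  - book 1 (Midnight Sun): author_id=3 -> matches King
  - book 2 (Falling Leaves): author_id=NULL, no match -> kept with NULL
  - book 3 (The Blue Door): author_id=3 -> matches King
  - book 4 (Paper Boats): author_id=1 -> matches Wilson
  - book 5 (Empty Rooms): author_id=NULL, no match -> kept with NULL
All 5 rows appear; 2 have NULL author.

SQL:
SELECT a.title, b.name AS author
FROM books a
LEFT JOIN authors b ON a.author_id = b.id

Result:
title          | author
---------------+-------
Midnight Sun   | King  
Falling Leaves | NULL  
The Blue Door  | King  
Paper Boats    | Wilson
Empty Rooms    | NULL  


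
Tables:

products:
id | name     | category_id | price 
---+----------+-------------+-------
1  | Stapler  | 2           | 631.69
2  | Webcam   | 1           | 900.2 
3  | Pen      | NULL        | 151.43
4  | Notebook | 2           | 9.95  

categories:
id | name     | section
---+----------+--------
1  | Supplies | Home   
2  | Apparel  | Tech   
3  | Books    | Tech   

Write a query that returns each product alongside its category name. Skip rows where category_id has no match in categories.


INNER JOIN keeps only products rows whose category_id matches an id in categories. Walk through each product:
  - product 1 (Stapler): category_id=2 -> matches Apparel
  - product 2 (Webcam): category_id=1 -> matches Supplies
  - product 3 (Pen): category_id=NULL, no match -> dropped
  - product 4 (Notebook): category_id=2 -> matches Apparel
So 1 of 4 rows is dropped.

SQL:
SELECT a.name, b.name AS category
FROM products a
INNER JOIN categories b ON a.category_id = b.id

Result:
name     | category
---------+---------
Stapler  | Apparel 
Webcam   | Supplies
Notebook | Apparel 


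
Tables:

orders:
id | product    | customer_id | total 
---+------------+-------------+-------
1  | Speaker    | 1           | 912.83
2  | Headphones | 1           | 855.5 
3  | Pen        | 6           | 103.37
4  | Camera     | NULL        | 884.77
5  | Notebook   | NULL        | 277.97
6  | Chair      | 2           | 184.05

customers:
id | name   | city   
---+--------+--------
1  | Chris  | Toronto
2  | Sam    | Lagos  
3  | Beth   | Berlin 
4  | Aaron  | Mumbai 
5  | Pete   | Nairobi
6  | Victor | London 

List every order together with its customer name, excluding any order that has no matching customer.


INNER JOIN keeps only orders rows whose customer_id matches an id in customers. Walk through each order:
  - order 1 (Speaker): customer_id=1 -> matches Chris
  - order 2 (Headphones): customer_id=1 -> matches Chris
  - order 3 (Pen): customer_id=6 -> matches Victor
  - order 4 (Camera): customer_id=NULL, no match -> dropped
  - order 5 (Notebook): customer_id=NULL, no match -> dropped
  - order 6 (Chair): customer_id=2 -> matches Sam
So 2 of 6 rows are dropped.

SQL:
SELECT a.product, b.name AS customer
FROM orders a
INNER JOIN customers b ON a.customer_id = b.id

Result:
product    | customer
-----------+---------
Speaker    | Chris   
Headphones | Chris   
Pen        | Victor  
Chair      | Sam     


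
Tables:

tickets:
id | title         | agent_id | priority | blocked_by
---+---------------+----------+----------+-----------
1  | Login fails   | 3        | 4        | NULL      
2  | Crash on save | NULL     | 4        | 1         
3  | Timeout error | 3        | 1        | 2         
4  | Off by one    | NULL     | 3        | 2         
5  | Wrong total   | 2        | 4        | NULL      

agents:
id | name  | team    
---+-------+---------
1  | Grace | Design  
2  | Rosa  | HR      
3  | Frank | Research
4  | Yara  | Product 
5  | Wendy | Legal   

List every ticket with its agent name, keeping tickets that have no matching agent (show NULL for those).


LEFT JOIN keeps every row from tickets (the left table); where agent_id has no match in agents, the agent columns become NULL. Walk through each ticket:
  - ticket 1 (Login fails): agent_id=3 -> matches Frank
  - ticket 2 (Crash on save): agent_id=NULL, no match -> kept with NULL
  - ticket 3 (Timeout error): agent_id=3 -> matches Frank
  - ticket 4 (Off by one): agent_id=NULL, no match -> kept with NULL
  - ticket 5 (Wrong total): agent_id=2 -> matches Rosa
All 5 rows appear; 2 have NULL agent.

SQL:
SELECT a.title, b.name AS agent
FROM tickets a
LEFT JOIN agents b ON a.agent_id = b.id

Result:
title         | agent
--------------+------
Login fails   | Frank
Crash on save | NULL 
Timeout error | Frank
Off by one    | NULL 
Wrong total   | Rosa 


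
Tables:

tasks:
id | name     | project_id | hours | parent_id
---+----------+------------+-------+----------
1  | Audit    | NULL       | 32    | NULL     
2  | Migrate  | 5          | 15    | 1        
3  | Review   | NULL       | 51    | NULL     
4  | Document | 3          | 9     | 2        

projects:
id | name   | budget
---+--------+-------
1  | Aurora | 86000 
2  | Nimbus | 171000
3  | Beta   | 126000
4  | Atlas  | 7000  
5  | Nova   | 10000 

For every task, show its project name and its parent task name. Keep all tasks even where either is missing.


Two LEFT JOINs from the same base table tasks: one to projects via project_id, one to tasks itself via parent_id. Both are LEFT so every task is preserved.
Match against projects:
  - task 1 (Audit): project_id=NULL, no match -> kept with NULL
  - task 2 (Migrate): project_id=5 -> matches Nova
  - task 3 (Review): project_id=NULL, no match -> kept with NULL
  - task 4 (Document): project_id=3 -> matches Beta
Match against tasks (self):
  - task 1 (Audit): parent_id=NULL -> NULL
  - task 2 (Migrate): parent_id=1 -> Audit
  - task 3 (Review): parent_id=NULL -> NULL
  - task 4 (Document): parent_id=2 -> Migrate

SQL:
SELECT a.name, b.name AS project, c.name AS parent
FROM tasks a
LEFT JOIN projects b ON a.project_id = b.id
LEFT JOIN tasks c ON a.parent_id = c.id

Result:
name     | project | parent 
---------+---------+--------
Audit    | NULL    | NULL   
Migrate  | Nova    | Audit  
Review   | NULL    | NULL   
Document | Beta    | Migrate


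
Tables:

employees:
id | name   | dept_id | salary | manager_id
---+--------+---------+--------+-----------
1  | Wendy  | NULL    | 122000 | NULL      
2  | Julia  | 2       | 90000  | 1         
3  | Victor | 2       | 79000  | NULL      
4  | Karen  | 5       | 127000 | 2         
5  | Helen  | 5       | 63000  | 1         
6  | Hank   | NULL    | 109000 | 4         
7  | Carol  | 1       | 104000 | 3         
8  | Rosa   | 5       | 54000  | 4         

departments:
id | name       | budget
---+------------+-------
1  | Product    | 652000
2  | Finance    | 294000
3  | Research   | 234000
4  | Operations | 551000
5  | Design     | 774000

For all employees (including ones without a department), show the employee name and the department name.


LEFT JOIN keeps every row from employees (the left table); where dept_id has no match in departments, the department columns become NULL. Walk through each employee:
  - employee 1 (Wendy): dept_id=NULL, no match -> kept with NULL
  - employee 2 (Julia): dept_id=2 -> matches Finance
  - employee 3 (Victor): dept_id=2 -> matches Finance
  - employee 4 (Karen): dept_id=5 -> matches Design
  - employee 5 (Helen): dept_id=5 -> matches Design
  - employee 6 (Hank): dept_id=NULL, no match -> kept with NULL
  - employee 7 (Carol): dept_id=1 -> matches Product
  - employee 8 (Rosa): dept_id=5 -> matches Design
All 8 rows appear; 2 have NULL department.

SQL:
SELECT a.name, b.name AS department
FROM employees a
LEFT JOIN departments b ON a.dept_id = b.id

Result:
name   | department
-------+-----------
Wendy  | NULL      
Julia  | Finance   
Victor | Finance   
Karen  | Design    
Helen  | Design    
Hank   | NULL      
Carol  | Product   
Rosa   | Design    


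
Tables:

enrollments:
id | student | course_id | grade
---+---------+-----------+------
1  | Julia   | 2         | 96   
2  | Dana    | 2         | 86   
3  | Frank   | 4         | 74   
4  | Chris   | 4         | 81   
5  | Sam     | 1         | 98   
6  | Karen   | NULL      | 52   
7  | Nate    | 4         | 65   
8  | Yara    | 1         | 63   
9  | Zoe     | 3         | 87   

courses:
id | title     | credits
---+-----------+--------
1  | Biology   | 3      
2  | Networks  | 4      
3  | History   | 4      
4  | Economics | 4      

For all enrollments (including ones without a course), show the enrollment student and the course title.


LEFT JOIN keeps every row from enrollments (the left table); where course_id has no match in courses, the course columns become NULL. Walk through each enrollment:
  - enrollment 1 (Julia): course_id=2 -> matches Networks
  - enrollment 2 (Dana): course_id=2 -> matches Networks
  - enrollment 3 (Frank): course_id=4 -> matches Economics
  - enrollment 4 (Chris): course_id=4 -> matches Economics
  - enrollment 5 (Sam): course_id=1 -> matches Biology
  - enrollment 6 (Karen): course_id=NULL, no match -> kept with NULL
  - enrollment 7 (Nate): course_id=4 -> matches Economics
  - enrollment 8 (Yara): course_id=1 -> matches Biology
  - enrollment 9 (Zoe): course_id=3 -> matches History
All 9 rows appear; 1 has NULL course.

SQL:
SELECT a.student, b.title AS course
FROM enrollments a
LEFT JOIN courses b ON a.course_id = b.id

Result:
student | course   
--------+----------
Julia   | Networks 
Dana    | Networks 
Frank   | Economics
Chris   | Economics
Sam     | Biology  
Karen   | NULL     
Nate    | Economics
Yara    | Biology  
Zoe     | History  


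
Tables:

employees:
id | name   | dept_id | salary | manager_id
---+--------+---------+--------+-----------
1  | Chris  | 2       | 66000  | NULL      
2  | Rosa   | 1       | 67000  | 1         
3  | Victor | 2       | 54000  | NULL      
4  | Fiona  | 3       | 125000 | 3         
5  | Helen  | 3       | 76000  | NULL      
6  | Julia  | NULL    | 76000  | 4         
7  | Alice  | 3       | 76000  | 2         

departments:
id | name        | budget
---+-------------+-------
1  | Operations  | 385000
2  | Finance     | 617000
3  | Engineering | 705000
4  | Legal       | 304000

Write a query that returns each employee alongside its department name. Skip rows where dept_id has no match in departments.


INNER JOIN keeps only employees rows whose dept_id matches an id in departments. Walk through each employee:
  - employee 1 (Chris): dept_id=2 -> matches Finance
  - employee 2 (Rosa): dept_id=1 -> matches Operations
  - employee 3 (Victor): dept_id=2 -> matches Finance
  - employee 4 (Fiona): dept_id=3 -> matches Engineering
  - employee 5 (Helen): dept_id=3 -> matches Engineering
  - employee 6 (Julia): dept_id=NULL, no match -> dropped
  - employee 7 (Alice): dept_id=3 -> matches Engineering
So 1 of 7 rows is dropped.

SQL:
SELECT a.name, b.name AS department
FROM employees a
INNER JOIN departments b ON a.dept_id = b.id

Result:
name   | department 
-------+------------
Chris  | Finance    
Rosa   | Operations 
Victor | Finance    
Fiona  | Engineering
Helen  | Engineering
Alice  | Engineering


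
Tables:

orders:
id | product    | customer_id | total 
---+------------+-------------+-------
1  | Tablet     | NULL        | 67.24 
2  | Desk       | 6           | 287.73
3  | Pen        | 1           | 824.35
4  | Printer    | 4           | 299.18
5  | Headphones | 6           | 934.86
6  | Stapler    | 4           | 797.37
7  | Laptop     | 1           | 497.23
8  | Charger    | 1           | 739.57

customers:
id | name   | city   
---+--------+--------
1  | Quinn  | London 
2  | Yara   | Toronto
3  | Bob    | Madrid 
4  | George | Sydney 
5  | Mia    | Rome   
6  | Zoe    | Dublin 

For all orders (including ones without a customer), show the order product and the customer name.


LEFT JOIN keeps every row from orders (the left table); where customer_id has no match in customers, the customer columns become NULL. Walk through each order:
  - order 1 (Tablet): customer_id=NULL, no match -> kept with NULL
  - order 2 (Desk): customer_id=6 -> matches Zoe
  - order 3 (Pen): customer_id=1 -> matches Quinn
  - order 4 (Printer): customer_id=4 -> matches George
  - order 5 (Headphones): customer_id=6 -> matches Zoe
  - order 6 (Stapler): customer_id=4 -> matches George
  - order 7 (Laptop): customer_id=1 -> matches Quinn
  - order 8 (Charger): customer_id=1 -> matches Quinn
All 8 rows appear; 1 has NULL customer.

SQL:
SELECT a.product, b.name AS customer
FROM orders a
LEFT JOIN customers b ON a.customer_id = b.id

Result:
product    | customer
-----------+---------
Tablet     | NULL    
Desk       | Zoe     
Pen        | Quinn   
Printer    | George  
Headphones | Zoe     
Stapler    | George  
Laptop     | Quinn   
Charger    | Quinn   


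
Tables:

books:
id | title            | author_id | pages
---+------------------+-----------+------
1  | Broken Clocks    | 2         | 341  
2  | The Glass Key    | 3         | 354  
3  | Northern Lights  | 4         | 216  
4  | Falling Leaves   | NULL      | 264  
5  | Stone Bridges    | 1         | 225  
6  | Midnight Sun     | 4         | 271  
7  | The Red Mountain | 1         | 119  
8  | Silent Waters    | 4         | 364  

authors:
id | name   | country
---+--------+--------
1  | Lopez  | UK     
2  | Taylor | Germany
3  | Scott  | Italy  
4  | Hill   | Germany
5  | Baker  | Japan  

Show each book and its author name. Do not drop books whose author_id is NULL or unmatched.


LEFT JOIN keeps every row from books (the left table); where author_id has no match in authors, the author columns become NULL. Walk through each book:
  - book 1 (Broken Clocks): author_id=2 -> matches Taylor
  - book 2 (The Glass Key): author_id=3 -> matches Scott
  - book 3 (Northern Lights): author_id=4 -> matches Hill
  - book 4 (Falling Leaves): author_id=NULL, no match -> kept with NULL
  - book 5 (Stone Bridges): author_id=1 -> matches Lopez
  - book 6 (Midnight Sun): author_id=4 -> matches Hill
  - book 7 (The Red Mountain): author_id=1 -> matches Lopez
  - book 8 (Silent Waters): author_id=4 -> matches Hill
All 8 rows appear; 1 has NULL author.

SQL:
SELECT a.title, b.name AS author
FROM books a
LEFT JOIN authors b ON a.author_id = b.id

Result:
title            | author
-----------------+-------
Broken Clocks    | Taylor
The Glass Key    | Scott 
Northern Lights  | Hill  
Falling Leaves   | NULL  
Stone Bridges    | Lopez 
Midnight Sun     | Hill  
The Red Mountain | Lopez 
Silent Waters    | Hill  


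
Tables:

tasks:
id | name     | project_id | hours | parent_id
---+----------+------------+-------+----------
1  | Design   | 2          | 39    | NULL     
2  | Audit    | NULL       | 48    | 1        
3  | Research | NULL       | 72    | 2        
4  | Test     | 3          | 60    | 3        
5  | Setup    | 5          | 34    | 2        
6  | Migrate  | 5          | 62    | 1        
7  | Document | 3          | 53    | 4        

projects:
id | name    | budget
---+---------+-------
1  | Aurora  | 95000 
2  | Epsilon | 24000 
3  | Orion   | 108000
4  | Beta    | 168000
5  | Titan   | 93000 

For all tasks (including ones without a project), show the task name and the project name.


LEFT JOIN keeps every row from tasks (the left table); where project_id has no match in projects, the project columns become NULL. Walk through each task:
  - task 1 (Design): project_id=2 -> matches Epsilon
  - task 2 (Audit): project_id=NULL, no match -> kept with NULL
  - task 3 (Research): project_id=NULL, no match -> kept with NULL
  - task 4 (Test): project_id=3 -> matches Orion
  - task 5 (Setup): project_id=5 -> matches Titan
  - task 6 (Migrate): project_id=5 -> matches Titan
  - task 7 (Document): project_id=3 -> matches Orion
All 7 rows appear; 2 have NULL project.

SQL:
SELECT a.name, b.name AS project
FROM tasks a
LEFT JOIN projects b ON a.project_id = b.id

Result:
name     | project
---------+--------
Design   | Epsilon
Audit    | NULL   
Research | NULL   
Test     | Orion  
Setup    | Titan  
Migrate  | Titan  
Document | Orion  


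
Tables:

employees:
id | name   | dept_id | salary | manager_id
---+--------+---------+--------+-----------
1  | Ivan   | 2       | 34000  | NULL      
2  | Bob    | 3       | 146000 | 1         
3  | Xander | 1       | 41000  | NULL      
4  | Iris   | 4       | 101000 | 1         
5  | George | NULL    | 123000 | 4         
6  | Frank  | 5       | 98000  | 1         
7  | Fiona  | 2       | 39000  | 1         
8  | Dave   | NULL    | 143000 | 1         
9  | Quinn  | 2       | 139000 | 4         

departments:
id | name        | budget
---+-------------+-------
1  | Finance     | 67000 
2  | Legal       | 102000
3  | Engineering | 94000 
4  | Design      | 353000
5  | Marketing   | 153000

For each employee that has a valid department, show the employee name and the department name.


INNER JOIN keeps only employees rows whose dept_id matches an id in departments. Walk through each employee:
  - employee 1 (Ivan): dept_id=2 -> matches Legal
  - employee 2 (Bob): dept_id=3 -> matches Engineering
  - employee 3 (Xander): dept_id=1 -> matches Finance
  - employee 4 (Iris): dept_id=4 -> matches Design
  - employee 5 (George): dept_id=NULL, no match -> dropped
  - employee 6 (Frank): dept_id=5 -> matches Marketing
  - employee 7 (Fiona): dept_id=2 -> matches Legal
  - employee 8 (Dave): dept_id=NULL, no match -> dropped
  - employee 9 (Quinn): dept_id=2 -> matches Legal
So 2 of 9 rows are dropped.

SQL:
SELECT a.name, b.name AS department
FROM employees a
INNER JOIN departments b ON a.dept_id = b.id

Result:
name   | department 
-------+------------
Ivan   | Legal      
Bob    | Engineering
Xander | Finance    
Iris   | Design     
Frank  | Marketing  
Fiona  | Legal      
Quinn  | Legal      


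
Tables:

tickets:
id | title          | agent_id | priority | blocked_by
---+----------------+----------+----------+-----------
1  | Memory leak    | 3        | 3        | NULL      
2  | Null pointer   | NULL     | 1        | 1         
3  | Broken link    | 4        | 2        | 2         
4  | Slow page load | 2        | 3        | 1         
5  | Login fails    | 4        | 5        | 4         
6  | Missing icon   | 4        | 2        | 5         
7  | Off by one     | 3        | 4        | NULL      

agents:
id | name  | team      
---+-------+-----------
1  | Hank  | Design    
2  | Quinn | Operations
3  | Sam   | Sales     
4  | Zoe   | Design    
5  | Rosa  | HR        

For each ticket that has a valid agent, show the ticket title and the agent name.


INNER JOIN keeps only tickets rows whose agent_id matches an id in agents. Walk through each ticket:
  - ticket 1 (Memory leak): agent_id=3 -> matches Sam
  - ticket 2 (Null pointer): agent_id=NULL, no match -> dropped
  - ticket 3 (Broken link): agent_id=4 -> matches Zoe
  - ticket 4 (Slow page load): agent_id=2 -> matches Quinn
  - ticket 5 (Login fails): agent_id=4 -> matches Zoe
  - ticket 6 (Missing icon): agent_id=4 -> matches Zoe
  - ticket 7 (Off by one): agent_id=3 -> matches Sam
So 1 of 7 rows is dropped.

SQL:
SELECT a.title, b.name AS agent
FROM tickets a
INNER JOIN agents b ON a.agent_id = b.id

Result:
title          | agent
---------------+------
Memory leak    | Sam  
Broken link    | Zoe  
Slow page load | Quinn
Login fails    | Zoe  
Missing icon   | Zoe  
Off by one     | Sam  


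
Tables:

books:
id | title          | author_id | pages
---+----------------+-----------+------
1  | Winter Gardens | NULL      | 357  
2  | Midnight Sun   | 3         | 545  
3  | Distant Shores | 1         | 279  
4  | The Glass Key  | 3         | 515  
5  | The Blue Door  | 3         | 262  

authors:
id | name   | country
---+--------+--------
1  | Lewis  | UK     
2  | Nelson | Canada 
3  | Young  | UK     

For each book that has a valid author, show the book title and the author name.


INNER JOIN keeps only books rows whose author_id matches an id in authors. Walk through each book:
  - book 1 (Winter Gardens): author_id=NULL, no match -> dropped
  - book 2 (Midnight Sun): author_id=3 -> matches Young
  - book 3 (Distant Shores): author_id=1 -> matches Lewis
  - book 4 (The Glass Key): author_id=3 -> matches Young
  - book 5 (The Blue Door): author_id=3 -> matches Young
So 1 of 5 rows is dropped.

SQL:
SELECT a.title, b.name AS author
FROM books a
INNER JOIN authors b ON a.author_id = b.id

Result:
title          | author
---------------+-------
Midnight Sun   | Young 
Distant Shores | Lewis 
The Glass Key  | Young 
The Blue Door  | Young 


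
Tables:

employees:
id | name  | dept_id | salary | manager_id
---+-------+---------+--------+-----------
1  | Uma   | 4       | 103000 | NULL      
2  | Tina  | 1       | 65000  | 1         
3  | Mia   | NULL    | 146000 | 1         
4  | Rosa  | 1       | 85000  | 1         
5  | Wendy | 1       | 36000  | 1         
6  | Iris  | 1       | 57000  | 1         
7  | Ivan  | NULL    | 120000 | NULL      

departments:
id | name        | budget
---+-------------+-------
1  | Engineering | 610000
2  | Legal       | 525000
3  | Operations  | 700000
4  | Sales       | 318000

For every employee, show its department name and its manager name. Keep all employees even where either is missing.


Two LEFT JOINs from the same base table employees: one to departments via dept_id, one to employees itself via manager_id. Both are LEFT so every employee is preserved.
Match against departments:
  - employee 1 (Uma): dept_id=4 -> matches Sales
  - employee 2 (Tina): dept_id=1 -> matches Engineering
  - employee 3 (Mia): dept_id=NULL, no match -> kept with NULL
  - employee 4 (Rosa): dept_id=1 -> matches Engineering
  - employee 5 (Wendy): dept_id=1 -> matches Engineering
  - employee 6 (Iris): dept_id=1 -> matches Engineering
  - employee 7 (Ivan): dept_id=NULL, no match -> kept with NULL
Match against employees (self):
  - employee 1 (Uma): manager_id=NULL -> NULL
  - employee 2 (Tina): manager_id=1 -> Uma
  - employee 3 (Mia): manager_id=1 -> Uma
  - employee 4 (Rosa): manager_id=1 -> Uma
  - employee 5 (Wendy): manager_id=1 -> Uma
  - employee 6 (Iris): manager_id=1 -> Uma
  - employee 7 (Ivan): manager_id=NULL -> NULL

SQL:
SELECT a.name, b.name AS department, c.name AS manager
FROM employees a
LEFT JOIN departments b ON a.dept_id = b.id
LEFT JOIN employees c ON a.manager_id = c.id

Result:
name  | department  | manager
------+-------------+--------
Uma   | Sales       | NULL   
Tina  | Engineering | Uma    
Mia   | NULL        | Uma    
Rosa  | Engineering | Uma    
Wendy | Engineering | Uma    
Iris  | Engineering | Uma    
Ivan  | NULL        | NULL   


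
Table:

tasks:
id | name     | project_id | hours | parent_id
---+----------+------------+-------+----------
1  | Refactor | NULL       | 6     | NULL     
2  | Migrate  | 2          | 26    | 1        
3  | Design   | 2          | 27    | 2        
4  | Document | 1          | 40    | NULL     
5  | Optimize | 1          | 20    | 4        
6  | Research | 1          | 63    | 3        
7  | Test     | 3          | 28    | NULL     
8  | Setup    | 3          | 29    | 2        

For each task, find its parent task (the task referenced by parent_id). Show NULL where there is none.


This is a self-join: tasks is joined to a second copy of itself, matching each row's parent_id to another row's id. Use LEFT JOIN so rows with parent_id=NULL are kept.
  - task 1 (Refactor): parent_id=NULL -> NULL
  - task 2 (Migrate): parent_id=1 -> Refactor
  - task 3 (Design): parent_id=2 -> Migrate
  - task 4 (Document): parent_id=NULL -> NULL
  - task 5 (Optimize): parent_id=4 -> Document
  - task 6 (Research): parent_id=3 -> Design
  - task 7 (Test): parent_id=NULL -> NULL
  - task 8 (Setup): parent_id=2 -> Migrate

SQL:
SELECT a.name AS item, b.name AS parent
FROM tasks a
LEFT JOIN tasks b ON a.parent_id = b.id

Result:
item     | parent  
---------+---------
Refactor | NULL    
Migrate  | Refactor
Design   | Migrate 
Document | NULL    
Optimize | Document
Research | Design  
Test     | NULL    
Setup    | Migrate 


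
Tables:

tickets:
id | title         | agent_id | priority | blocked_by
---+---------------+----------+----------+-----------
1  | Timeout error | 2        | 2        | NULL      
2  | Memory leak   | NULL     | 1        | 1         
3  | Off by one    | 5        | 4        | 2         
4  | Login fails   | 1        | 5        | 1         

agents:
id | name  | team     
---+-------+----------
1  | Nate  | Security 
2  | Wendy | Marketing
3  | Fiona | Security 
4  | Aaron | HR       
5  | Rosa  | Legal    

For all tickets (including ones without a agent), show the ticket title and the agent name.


LEFT JOIN keeps every row from tickets (the left table); where agent_id has no match in agents, the agent columns become NULL. Walk through each ticket:
  - ticket 1 (Timeout error): agent_id=2 -> matches Wendy
  - ticket 2 (Memory leak): agent_id=NULL, no match -> kept with NULL
  - ticket 3 (Off by one): agent_id=5 -> matches Rosa
  - ticket 4 (Login fails): agent_id=1 -> matches Nate
All 4 rows appear; 1 has NULL agent.

SQL:
SELECT a.title, b.name AS agent
FROM tickets a
LEFT JOIN agents b ON a.agent_id = b.id

Result:
title         | agent
--------------+------
Timeout error | Wendy
Memory leak   | NULL 
Off by one    | Rosa 
Login fails   | Nate 


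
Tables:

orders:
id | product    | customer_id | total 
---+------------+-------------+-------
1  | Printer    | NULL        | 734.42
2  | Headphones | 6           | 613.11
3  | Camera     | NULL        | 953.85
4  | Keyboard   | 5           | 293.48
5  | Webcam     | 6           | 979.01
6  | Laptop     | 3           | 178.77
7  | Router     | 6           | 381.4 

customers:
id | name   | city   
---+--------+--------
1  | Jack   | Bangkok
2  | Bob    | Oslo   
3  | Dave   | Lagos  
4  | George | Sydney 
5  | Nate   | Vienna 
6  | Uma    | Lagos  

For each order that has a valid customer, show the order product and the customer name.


INNER JOIN keeps only orders rows whose customer_id matches an id in customers. Walk through each order:
  - order 1 (Printer): customer_id=NULL, no match -> dropped
  - order 2 (Headphones): customer_id=6 -> matches Uma
  - order 3 (Camera): customer_id=NULL, no match -> dropped
  - order 4 (Keyboard): customer_id=5 -> matches Nate
  - order 5 (Webcam): customer_id=6 -> matches Uma
  - order 6 (Laptop): customer_id=3 -> matches Dave
  - order 7 (Router): customer_id=6 -> matches Uma
So 2 of 7 rows are dropped.

SQL:
SELECT a.product, b.name AS customer
FROM orders a
INNER JOIN customers b ON a.customer_id = b.id

Result:
product    | customer
-----------+---------
Headphones | Uma     
Keyboard   | Nate    
Webcam     | Uma     
Laptop     | Dave    
Router     | Uma     
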